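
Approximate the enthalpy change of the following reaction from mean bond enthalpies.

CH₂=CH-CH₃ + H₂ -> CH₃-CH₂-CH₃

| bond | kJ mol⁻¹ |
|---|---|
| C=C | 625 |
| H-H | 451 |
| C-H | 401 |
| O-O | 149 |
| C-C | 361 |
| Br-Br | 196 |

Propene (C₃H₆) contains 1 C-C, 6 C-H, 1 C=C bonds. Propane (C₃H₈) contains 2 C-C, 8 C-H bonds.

ΔH ≈ −87 kJ

Bonds broken (reactants):
  C-C: 1 × 361 = 361
  C-H: 6 × 401 = 2406
  C=C: 1 × 625 = 625
  H-H: 1 × 451 = 451
  Σ(broken) = 3843 kJ
Bonds formed (products):
  C-C: 2 × 361 = 722
  C-H: 8 × 401 = 3208
  Σ(formed) = 3930 kJ
ΔH = Σ(broken) − Σ(formed) = 3843 − 3930 = −87 kJ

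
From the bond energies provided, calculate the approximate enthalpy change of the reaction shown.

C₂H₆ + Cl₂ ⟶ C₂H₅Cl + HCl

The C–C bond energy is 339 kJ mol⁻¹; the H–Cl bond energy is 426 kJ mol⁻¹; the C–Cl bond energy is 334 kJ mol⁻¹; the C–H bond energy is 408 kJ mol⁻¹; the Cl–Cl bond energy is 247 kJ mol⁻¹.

Bonds broken (reactants):
  C–C: 1 × 339 = 339
  C–H: 6 × 408 = 2448
  Cl–Cl: 1 × 247 = 247
  Σ(broken) = 3034 kJ
Bonds formed (products):
  C–C: 1 × 339 = 339
  C–Cl: 1 × 334 = 334
  C–H: 5 × 408 = 2040
  H–Cl: 1 × 426 = 426
  Σ(formed) = 3139 kJ
ΔH = Σ(broken) − Σ(formed) = 3034 − 3139 = −105 kJ

ΔH ≈ −105 kJ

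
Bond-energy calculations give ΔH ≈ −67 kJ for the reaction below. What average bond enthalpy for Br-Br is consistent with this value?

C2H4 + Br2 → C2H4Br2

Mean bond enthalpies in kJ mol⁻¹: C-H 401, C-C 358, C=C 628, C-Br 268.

D(Br-Br) ≈ 199 kJ/mol

Let D be the Br-Br bond energy.
Σ(broken) = 1×D + 4×401 + 1×628 = 2232 + D
Σ(formed) = 2×268 + 1×358 + 4×401 = 2498
ΔH = Σ(broken) − Σ(formed) = (2232 + D) − (2498) = −266 + D
Setting this equal to −67 kJ gives D = 199 kJ/mol.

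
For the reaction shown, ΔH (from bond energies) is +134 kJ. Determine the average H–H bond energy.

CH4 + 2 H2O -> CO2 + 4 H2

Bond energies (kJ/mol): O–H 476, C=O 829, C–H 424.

Let D be the H–H bond energy.
Σ(broken) = 4×424 + 4×476 = 3600
Σ(formed) = 2×829 + 4×D = 1658 + 4D
ΔH = Σ(broken) − Σ(formed) = (3600) − (1658 + 4D) = +1942 − 4D
Setting this equal to +134 kJ gives 4D = 1808, so D = 452 kJ/mol.

D(H–H) ≈ 452 kJ/mol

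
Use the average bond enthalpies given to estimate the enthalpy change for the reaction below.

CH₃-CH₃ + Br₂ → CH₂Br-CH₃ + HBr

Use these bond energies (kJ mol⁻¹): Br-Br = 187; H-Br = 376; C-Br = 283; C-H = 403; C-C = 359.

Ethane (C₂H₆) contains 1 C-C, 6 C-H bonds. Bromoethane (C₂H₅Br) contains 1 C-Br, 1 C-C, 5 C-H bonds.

Bonds broken (reactants):
  Br-Br: 1 × 187 = 187
  C-C: 1 × 359 = 359
  C-H: 6 × 403 = 2418
  Σ(broken) = 2964 kJ
Bonds formed (products):
  C-Br: 1 × 283 = 283
  C-C: 1 × 359 = 359
  C-H: 5 × 403 = 2015
  H-Br: 1 × 376 = 376
  Σ(formed) = 3033 kJ
ΔH = Σ(broken) − Σ(formed) = 2964 − 3033 = −69 kJ

ΔH ≈ −69 kJ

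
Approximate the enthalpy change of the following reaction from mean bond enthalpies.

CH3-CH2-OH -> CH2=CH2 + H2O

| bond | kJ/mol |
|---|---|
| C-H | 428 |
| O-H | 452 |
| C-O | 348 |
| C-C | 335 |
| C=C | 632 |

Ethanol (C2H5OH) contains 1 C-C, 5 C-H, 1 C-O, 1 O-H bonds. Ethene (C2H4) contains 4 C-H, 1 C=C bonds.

ΔH ≈ +27 kJ

Bonds broken (reactants):
  C-C: 1 × 335 = 335
  C-H: 5 × 428 = 2140
  C-O: 1 × 348 = 348
  O-H: 1 × 452 = 452
  Σ(broken) = 3275 kJ
Bonds formed (products):
  C-H: 4 × 428 = 1712
  C=C: 1 × 632 = 632
  O-H: 2 × 452 = 904
  Σ(formed) = 3248 kJ
ΔH = Σ(broken) − Σ(formed) = 3275 − 3248 = +27 kJ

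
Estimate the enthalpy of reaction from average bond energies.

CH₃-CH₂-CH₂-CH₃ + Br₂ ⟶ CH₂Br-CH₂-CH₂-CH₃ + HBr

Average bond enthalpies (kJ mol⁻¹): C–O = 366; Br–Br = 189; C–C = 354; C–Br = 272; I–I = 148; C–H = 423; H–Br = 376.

ΔH ≈ −36 kJ

Bonds broken (reactants):
  Br–Br: 1 × 189 = 189
  C–C: 3 × 354 = 1062
  C–H: 10 × 423 = 4230
  Σ(broken) = 5481 kJ
Bonds formed (products):
  C–Br: 1 × 272 = 272
  C–C: 3 × 354 = 1062
  C–H: 9 × 423 = 3807
  H–Br: 1 × 376 = 376
  Σ(formed) = 5517 kJ
ΔH = Σ(broken) − Σ(formed) = 5481 − 5517 = −36 kJ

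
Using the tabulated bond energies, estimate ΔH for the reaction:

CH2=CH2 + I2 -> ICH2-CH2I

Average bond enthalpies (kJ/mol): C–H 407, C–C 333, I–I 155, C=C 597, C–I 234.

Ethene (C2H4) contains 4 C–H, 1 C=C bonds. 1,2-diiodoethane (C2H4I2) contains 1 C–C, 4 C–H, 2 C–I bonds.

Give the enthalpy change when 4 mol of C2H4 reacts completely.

Bonds broken (reactants):
  C–H: 4 × 407 = 1628
  C=C: 1 × 597 = 597
  I–I: 1 × 155 = 155
  Σ(broken) = 2380 kJ
Bonds formed (products):
  C–C: 1 × 333 = 333
  C–H: 4 × 407 = 1628
  C–I: 2 × 234 = 468
  Σ(formed) = 2429 kJ
ΔH = Σ(broken) − Σ(formed) = 2380 − 2429 = −49 kJ
For 4× the reaction as written: 4 × (−49) = −196 kJ

ΔH = −196 kJ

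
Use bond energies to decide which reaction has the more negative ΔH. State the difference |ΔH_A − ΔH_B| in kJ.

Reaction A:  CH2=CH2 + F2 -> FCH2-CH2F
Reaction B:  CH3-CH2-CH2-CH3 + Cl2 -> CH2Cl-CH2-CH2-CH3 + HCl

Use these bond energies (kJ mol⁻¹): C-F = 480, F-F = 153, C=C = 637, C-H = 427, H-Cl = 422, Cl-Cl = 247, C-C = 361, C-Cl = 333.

Reaction A, by 450 kJ

Reaction A:
  Bonds broken (reactants):
    C-H: 4 × 427 = 1708
    C=C: 1 × 637 = 637
    F-F: 1 × 153 = 153
    Σ(broken) = 2498 kJ
  Bonds formed (products):
    C-C: 1 × 361 = 361
    C-F: 2 × 480 = 960
    C-H: 4 × 427 = 1708
    Σ(formed) = 3029 kJ
  ΔH_A = 2498 − 3029 = −531 kJ
Reaction B:
  Bonds broken (reactants):
    C-C: 3 × 361 = 1083
    C-H: 10 × 427 = 4270
    Cl-Cl: 1 × 247 = 247
    Σ(broken) = 5600 kJ
  Bonds formed (products):
    C-C: 3 × 361 = 1083
    C-Cl: 1 × 333 = 333
    C-H: 9 × 427 = 3843
    H-Cl: 1 × 422 = 422
    Σ(formed) = 5681 kJ
  ΔH_B = 5600 − 5681 = −81 kJ
ΔH_A − ΔH_B = −450 kJ, so reaction A has the more negative ΔH; |ΔH_A − ΔH_B| = 450 kJ.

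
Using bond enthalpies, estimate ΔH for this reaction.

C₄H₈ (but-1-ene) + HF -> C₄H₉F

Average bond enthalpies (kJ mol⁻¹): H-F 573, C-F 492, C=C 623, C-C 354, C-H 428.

Bonds broken (reactants):
  C-C: 2 × 354 = 708
  C-H: 8 × 428 = 3424
  C=C: 1 × 623 = 623
  H-F: 1 × 573 = 573
  Σ(broken) = 5328 kJ
Bonds formed (products):
  C-C: 3 × 354 = 1062
  C-F: 1 × 492 = 492
  C-H: 9 × 428 = 3852
  Σ(formed) = 5406 kJ
ΔH = Σ(broken) − Σ(formed) = 5328 − 5406 = −78 kJ

ΔH ≈ −78 kJ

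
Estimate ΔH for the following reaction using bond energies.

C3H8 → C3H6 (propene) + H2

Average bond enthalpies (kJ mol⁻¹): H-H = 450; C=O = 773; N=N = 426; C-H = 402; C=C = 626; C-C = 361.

Bonds broken (reactants):
  C-C: 2 × 361 = 722
  C-H: 8 × 402 = 3216
  Σ(broken) = 3938 kJ
Bonds formed (products):
  C-C: 1 × 361 = 361
  C-H: 6 × 402 = 2412
  C=C: 1 × 626 = 626
  H-H: 1 × 450 = 450
  Σ(formed) = 3849 kJ
ΔH = Σ(broken) − Σ(formed) = 3938 − 3849 = +89 kJ

ΔH ≈ +89 kJ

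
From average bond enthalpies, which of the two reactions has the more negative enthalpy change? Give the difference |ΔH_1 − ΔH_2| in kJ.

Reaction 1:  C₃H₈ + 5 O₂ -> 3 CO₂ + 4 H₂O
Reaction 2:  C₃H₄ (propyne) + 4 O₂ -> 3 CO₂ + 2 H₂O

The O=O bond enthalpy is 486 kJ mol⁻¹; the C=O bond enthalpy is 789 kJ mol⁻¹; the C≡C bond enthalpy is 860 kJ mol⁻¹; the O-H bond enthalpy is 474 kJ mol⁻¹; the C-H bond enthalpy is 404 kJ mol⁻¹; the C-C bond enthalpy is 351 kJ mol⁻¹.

Reaction 1, by 303 kJ

Reaction 1:
  Bonds broken (reactants):
    C-C: 2 × 351 = 702
    C-H: 8 × 404 = 3232
    O=O: 5 × 486 = 2430
    Σ(broken) = 6364 kJ
  Bonds formed (products):
    C=O: 6 × 789 = 4734
    O-H: 8 × 474 = 3792
    Σ(formed) = 8526 kJ
  ΔH_1 = 6364 − 8526 = −2162 kJ
Reaction 2:
  Bonds broken (reactants):
    C≡C: 1 × 860 = 860
    C-C: 1 × 351 = 351
    C-H: 4 × 404 = 1616
    O=O: 4 × 486 = 1944
    Σ(broken) = 4771 kJ
  Bonds formed (products):
    C=O: 6 × 789 = 4734
    O-H: 4 × 474 = 1896
    Σ(formed) = 6630 kJ
  ΔH_2 = 4771 − 6630 = −1859 kJ
ΔH_1 − ΔH_2 = −303 kJ, so reaction 1 has the more negative ΔH; |ΔH_1 − ΔH_2| = 303 kJ.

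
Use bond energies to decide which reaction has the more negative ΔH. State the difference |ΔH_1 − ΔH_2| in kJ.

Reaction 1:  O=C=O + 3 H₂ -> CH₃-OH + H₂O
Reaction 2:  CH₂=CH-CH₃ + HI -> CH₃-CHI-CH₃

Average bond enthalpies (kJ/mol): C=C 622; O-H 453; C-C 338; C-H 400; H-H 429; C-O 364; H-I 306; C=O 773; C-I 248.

Reaction 1:
  Bonds broken (reactants):
    C=O: 2 × 773 = 1546
    H-H: 3 × 429 = 1287
    Σ(broken) = 2833 kJ
  Bonds formed (products):
    C-H: 3 × 400 = 1200
    C-O: 1 × 364 = 364
    O-H: 3 × 453 = 1359
    Σ(formed) = 2923 kJ
  ΔH_1 = 2833 − 2923 = −90 kJ
Reaction 2:
  Bonds broken (reactants):
    C-C: 1 × 338 = 338
    C-H: 6 × 400 = 2400
    C=C: 1 × 622 = 622
    H-I: 1 × 306 = 306
    Σ(broken) = 3666 kJ
  Bonds formed (products):
    C-C: 2 × 338 = 676
    C-H: 7 × 400 = 2800
    C-I: 1 × 248 = 248
    Σ(formed) = 3724 kJ
  ΔH_2 = 3666 − 3724 = −58 kJ
ΔH_1 − ΔH_2 = −32 kJ, so reaction 1 has the more negative ΔH; |ΔH_1 − ΔH_2| = 32 kJ.

Reaction 1, by 32 kJ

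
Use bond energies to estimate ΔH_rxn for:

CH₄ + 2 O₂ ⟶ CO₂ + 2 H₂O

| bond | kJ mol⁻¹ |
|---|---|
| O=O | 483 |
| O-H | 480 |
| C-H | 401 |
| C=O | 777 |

Bonds broken (reactants):
  C-H: 4 × 401 = 1604
  O=O: 2 × 483 = 966
  Σ(broken) = 2570 kJ
Bonds formed (products):
  C=O: 2 × 777 = 1554
  O-H: 4 × 480 = 1920
  Σ(formed) = 3474 kJ
ΔH = Σ(broken) − Σ(formed) = 2570 − 3474 = −904 kJ

ΔH ≈ −904 kJ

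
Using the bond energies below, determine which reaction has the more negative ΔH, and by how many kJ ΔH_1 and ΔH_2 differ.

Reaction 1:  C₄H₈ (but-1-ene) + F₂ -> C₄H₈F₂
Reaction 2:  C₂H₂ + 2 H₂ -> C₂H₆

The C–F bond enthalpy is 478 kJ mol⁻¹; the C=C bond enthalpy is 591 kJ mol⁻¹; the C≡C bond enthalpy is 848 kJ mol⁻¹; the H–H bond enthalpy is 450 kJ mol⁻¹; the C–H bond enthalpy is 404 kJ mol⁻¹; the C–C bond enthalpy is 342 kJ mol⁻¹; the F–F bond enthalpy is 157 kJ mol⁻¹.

Reaction 1:
  Bonds broken (reactants):
    C–C: 2 × 342 = 684
    C–H: 8 × 404 = 3232
    C=C: 1 × 591 = 591
    F–F: 1 × 157 = 157
    Σ(broken) = 4664 kJ
  Bonds formed (products):
    C–C: 3 × 342 = 1026
    C–F: 2 × 478 = 956
    C–H: 8 × 404 = 3232
    Σ(formed) = 5214 kJ
  ΔH_1 = 4664 − 5214 = −550 kJ
Reaction 2:
  Bonds broken (reactants):
    C≡C: 1 × 848 = 848
    C–H: 2 × 404 = 808
    H–H: 2 × 450 = 900
    Σ(broken) = 2556 kJ
  Bonds formed (products):
    C–C: 1 × 342 = 342
    C–H: 6 × 404 = 2424
    Σ(formed) = 2766 kJ
  ΔH_2 = 2556 − 2766 = −210 kJ
ΔH_1 − ΔH_2 = −340 kJ, so reaction 1 has the more negative ΔH; |ΔH_1 − ΔH_2| = 340 kJ.

Reaction 1, by 340 kJ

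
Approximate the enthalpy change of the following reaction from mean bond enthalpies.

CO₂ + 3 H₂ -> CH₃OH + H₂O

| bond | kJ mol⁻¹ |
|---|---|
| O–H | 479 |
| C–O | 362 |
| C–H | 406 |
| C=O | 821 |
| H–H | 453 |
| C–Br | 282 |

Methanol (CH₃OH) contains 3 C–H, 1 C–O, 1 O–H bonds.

ΔH ≈ −16 kJ

Bonds broken (reactants):
  C=O: 2 × 821 = 1642
  H–H: 3 × 453 = 1359
  Σ(broken) = 3001 kJ
Bonds formed (products):
  C–H: 3 × 406 = 1218
  C–O: 1 × 362 = 362
  O–H: 3 × 479 = 1437
  Σ(formed) = 3017 kJ
ΔH = Σ(broken) − Σ(formed) = 3001 − 3017 = −16 kJ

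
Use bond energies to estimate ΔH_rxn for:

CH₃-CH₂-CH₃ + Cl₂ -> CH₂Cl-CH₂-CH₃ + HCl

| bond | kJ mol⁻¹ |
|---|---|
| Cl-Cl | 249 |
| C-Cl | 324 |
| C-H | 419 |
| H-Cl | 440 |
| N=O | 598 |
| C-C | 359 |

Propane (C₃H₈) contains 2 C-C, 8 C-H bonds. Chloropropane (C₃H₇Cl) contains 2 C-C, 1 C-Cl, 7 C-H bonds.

Bonds broken (reactants):
  C-C: 2 × 359 = 718
  C-H: 8 × 419 = 3352
  Cl-Cl: 1 × 249 = 249
  Σ(broken) = 4319 kJ
Bonds formed (products):
  C-C: 2 × 359 = 718
  C-Cl: 1 × 324 = 324
  C-H: 7 × 419 = 2933
  H-Cl: 1 × 440 = 440
  Σ(formed) = 4415 kJ
ΔH = Σ(broken) − Σ(formed) = 4319 − 4415 = −96 kJ

ΔH ≈ −96 kJ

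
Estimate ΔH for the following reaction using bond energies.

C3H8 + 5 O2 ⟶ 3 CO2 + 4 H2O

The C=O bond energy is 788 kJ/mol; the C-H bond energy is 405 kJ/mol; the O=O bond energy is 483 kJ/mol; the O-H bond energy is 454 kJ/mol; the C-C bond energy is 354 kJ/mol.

Bonds broken (reactants):
  C-C: 2 × 354 = 708
  C-H: 8 × 405 = 3240
  O=O: 5 × 483 = 2415
  Σ(broken) = 6363 kJ
Bonds formed (products):
  C=O: 6 × 788 = 4728
  O-H: 8 × 454 = 3632
  Σ(formed) = 8360 kJ
ΔH = Σ(broken) − Σ(formed) = 6363 − 8360 = −1997 kJ

ΔH ≈ −1997 kJ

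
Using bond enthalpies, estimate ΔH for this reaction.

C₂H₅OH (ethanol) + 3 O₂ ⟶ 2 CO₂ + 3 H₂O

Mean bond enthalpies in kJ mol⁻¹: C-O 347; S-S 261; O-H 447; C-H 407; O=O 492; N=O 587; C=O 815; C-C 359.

ΔH ≈ −1278 kJ

Bonds broken (reactants):
  C-C: 1 × 359 = 359
  C-H: 5 × 407 = 2035
  C-O: 1 × 347 = 347
  O-H: 1 × 447 = 447
  O=O: 3 × 492 = 1476
  Σ(broken) = 4664 kJ
Bonds formed (products):
  C=O: 4 × 815 = 3260
  O-H: 6 × 447 = 2682
  Σ(formed) = 5942 kJ
ΔH = Σ(broken) − Σ(formed) = 4664 − 5942 = −1278 kJ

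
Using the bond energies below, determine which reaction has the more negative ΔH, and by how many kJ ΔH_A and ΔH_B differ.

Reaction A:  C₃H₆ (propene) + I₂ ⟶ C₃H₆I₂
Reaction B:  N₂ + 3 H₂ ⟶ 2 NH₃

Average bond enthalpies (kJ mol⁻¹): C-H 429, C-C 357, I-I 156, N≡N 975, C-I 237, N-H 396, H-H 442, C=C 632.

Reaction A:
  Bonds broken (reactants):
    C-C: 1 × 357 = 357
    C-H: 6 × 429 = 2574
    C=C: 1 × 632 = 632
    I-I: 1 × 156 = 156
    Σ(broken) = 3719 kJ
  Bonds formed (products):
    C-C: 2 × 357 = 714
    C-H: 6 × 429 = 2574
    C-I: 2 × 237 = 474
    Σ(formed) = 3762 kJ
  ΔH_A = 3719 − 3762 = −43 kJ
Reaction B:
  Bonds broken (reactants):
    H-H: 3 × 442 = 1326
    N≡N: 1 × 975 = 975
    Σ(broken) = 2301 kJ
  Bonds formed (products):
    N-H: 6 × 396 = 2376
    Σ(formed) = 2376 kJ
  ΔH_B = 2301 − 2376 = −75 kJ
ΔH_A − ΔH_B = +32 kJ, so reaction B has the more negative ΔH; |ΔH_A − ΔH_B| = 32 kJ.

Reaction B, by 32 kJ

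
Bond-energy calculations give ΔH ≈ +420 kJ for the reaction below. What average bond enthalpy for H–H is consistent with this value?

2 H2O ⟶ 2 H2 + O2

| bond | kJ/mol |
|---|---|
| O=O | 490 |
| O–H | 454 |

D(H–H) ≈ 453 kJ/mol

Let D be the H–H bond energy.
Σ(broken) = 4×454 = 1816
Σ(formed) = 2×D + 1×490 = 490 + 2D
ΔH = Σ(broken) − Σ(formed) = (1816) − (490 + 2D) = +1326 − 2D
Setting this equal to +420 kJ gives 2D = 906, so D = 453 kJ/mol.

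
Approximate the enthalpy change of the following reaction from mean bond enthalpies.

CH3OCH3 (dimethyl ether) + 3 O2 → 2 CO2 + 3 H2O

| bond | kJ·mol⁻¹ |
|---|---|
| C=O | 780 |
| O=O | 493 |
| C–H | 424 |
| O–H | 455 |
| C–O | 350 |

Bonds broken (reactants):
  C–H: 6 × 424 = 2544
  C–O: 2 × 350 = 700
  O=O: 3 × 493 = 1479
  Σ(broken) = 4723 kJ
Bonds formed (products):
  C=O: 4 × 780 = 3120
  O–H: 6 × 455 = 2730
  Σ(formed) = 5850 kJ
ΔH = Σ(broken) − Σ(formed) = 4723 − 5850 = −1127 kJ

ΔH ≈ −1127 kJ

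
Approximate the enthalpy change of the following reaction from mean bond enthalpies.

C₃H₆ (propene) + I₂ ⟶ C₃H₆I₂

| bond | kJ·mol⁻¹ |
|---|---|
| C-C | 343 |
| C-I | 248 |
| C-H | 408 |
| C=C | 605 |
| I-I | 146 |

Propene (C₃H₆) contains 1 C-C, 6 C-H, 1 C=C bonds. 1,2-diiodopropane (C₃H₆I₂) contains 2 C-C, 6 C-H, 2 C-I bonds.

ΔH ≈ −88 kJ

Bonds broken (reactants):
  C-C: 1 × 343 = 343
  C-H: 6 × 408 = 2448
  C=C: 1 × 605 = 605
  I-I: 1 × 146 = 146
  Σ(broken) = 3542 kJ
Bonds formed (products):
  C-C: 2 × 343 = 686
  C-H: 6 × 408 = 2448
  C-I: 2 × 248 = 496
  Σ(formed) = 3630 kJ
ΔH = Σ(broken) − Σ(formed) = 3542 − 3630 = −88 kJ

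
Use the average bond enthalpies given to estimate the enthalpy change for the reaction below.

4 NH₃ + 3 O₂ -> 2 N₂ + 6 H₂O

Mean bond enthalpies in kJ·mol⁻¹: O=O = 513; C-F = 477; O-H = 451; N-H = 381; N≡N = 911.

Bonds broken (reactants):
  N-H: 12 × 381 = 4572
  O=O: 3 × 513 = 1539
  Σ(broken) = 6111 kJ
Bonds formed (products):
  N≡N: 2 × 911 = 1822
  O-H: 12 × 451 = 5412
  Σ(formed) = 7234 kJ
ΔH = Σ(broken) − Σ(formed) = 6111 − 7234 = −1123 kJ

ΔH ≈ −1123 kJ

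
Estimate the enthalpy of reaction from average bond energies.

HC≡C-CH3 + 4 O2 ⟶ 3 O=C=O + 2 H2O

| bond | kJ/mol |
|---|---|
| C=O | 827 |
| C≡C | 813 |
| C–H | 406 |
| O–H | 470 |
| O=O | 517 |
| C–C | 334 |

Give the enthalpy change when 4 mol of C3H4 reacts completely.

Bonds broken (reactants):
  C≡C: 1 × 813 = 813
  C–C: 1 × 334 = 334
  C–H: 4 × 406 = 1624
  O=O: 4 × 517 = 2068
  Σ(broken) = 4839 kJ
Bonds formed (products):
  C=O: 6 × 827 = 4962
  O–H: 4 × 470 = 1880
  Σ(formed) = 6842 kJ
ΔH = Σ(broken) − Σ(formed) = 4839 − 6842 = −2003 kJ
For 4× the reaction as written: 4 × (−2003) = −8012 kJ

ΔH = −8012 kJ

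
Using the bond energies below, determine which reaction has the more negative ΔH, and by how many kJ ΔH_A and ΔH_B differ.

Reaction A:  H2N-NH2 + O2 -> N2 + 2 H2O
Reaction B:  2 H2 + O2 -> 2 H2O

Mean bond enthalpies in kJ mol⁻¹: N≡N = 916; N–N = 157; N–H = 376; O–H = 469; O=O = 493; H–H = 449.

Reaction A:
  Bonds broken (reactants):
    N–H: 4 × 376 = 1504
    N–N: 1 × 157 = 157
    O=O: 1 × 493 = 493
    Σ(broken) = 2154 kJ
  Bonds formed (products):
    N≡N: 1 × 916 = 916
    O–H: 4 × 469 = 1876
    Σ(formed) = 2792 kJ
  ΔH_A = 2154 − 2792 = −638 kJ
Reaction B:
  Bonds broken (reactants):
    H–H: 2 × 449 = 898
    O=O: 1 × 493 = 493
    Σ(broken) = 1391 kJ
  Bonds formed (products):
    O–H: 4 × 469 = 1876
    Σ(formed) = 1876 kJ
  ΔH_B = 1391 − 1876 = −485 kJ
ΔH_A − ΔH_B = −153 kJ, so reaction A has the more negative ΔH; |ΔH_A − ΔH_B| = 153 kJ.

Reaction A, by 153 kJ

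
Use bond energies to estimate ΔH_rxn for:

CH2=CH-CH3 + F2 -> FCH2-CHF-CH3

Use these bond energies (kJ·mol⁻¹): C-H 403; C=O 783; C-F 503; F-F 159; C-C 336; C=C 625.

Bonds broken (reactants):
  C-C: 1 × 336 = 336
  C-H: 6 × 403 = 2418
  C=C: 1 × 625 = 625
  F-F: 1 × 159 = 159
  Σ(broken) = 3538 kJ
Bonds formed (products):
  C-C: 2 × 336 = 672
  C-F: 2 × 503 = 1006
  C-H: 6 × 403 = 2418
  Σ(formed) = 4096 kJ
ΔH = Σ(broken) − Σ(formed) = 3538 − 4096 = −558 kJ

ΔH ≈ −558 kJ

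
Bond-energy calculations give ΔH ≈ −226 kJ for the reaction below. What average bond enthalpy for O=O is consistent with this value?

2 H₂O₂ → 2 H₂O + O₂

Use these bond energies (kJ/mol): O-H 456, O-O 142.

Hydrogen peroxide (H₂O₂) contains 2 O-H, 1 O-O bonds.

Let D be the O=O bond energy.
Σ(broken) = 4×456 + 2×142 = 2108
Σ(formed) = 4×456 + 1×D = 1824 + D
ΔH = Σ(broken) − Σ(formed) = (2108) − (1824 + D) = +284 − D
Setting this equal to −226 kJ gives D = 510 kJ/mol.

D(O=O) ≈ 510 kJ/mol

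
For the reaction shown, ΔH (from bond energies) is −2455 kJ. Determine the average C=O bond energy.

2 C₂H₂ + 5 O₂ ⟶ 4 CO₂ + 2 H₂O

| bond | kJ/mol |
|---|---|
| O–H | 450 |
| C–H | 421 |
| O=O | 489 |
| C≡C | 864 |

Let D be the C=O bond energy.
Σ(broken) = 2×864 + 4×421 + 5×489 = 5857
Σ(formed) = 8×D + 4×450 = 1800 + 8D
ΔH = Σ(broken) − Σ(formed) = (5857) − (1800 + 8D) = +4057 − 8D
Setting this equal to −2455 kJ gives 8D = 6512, so D = 814 kJ/mol.

D(C=O) ≈ 814 kJ/mol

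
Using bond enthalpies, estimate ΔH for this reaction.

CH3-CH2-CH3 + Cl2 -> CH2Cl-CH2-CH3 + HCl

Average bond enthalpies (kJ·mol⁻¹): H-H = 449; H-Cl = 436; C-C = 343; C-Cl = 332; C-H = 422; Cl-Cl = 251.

ΔH ≈ −95 kJ

Bonds broken (reactants):
  C-C: 2 × 343 = 686
  C-H: 8 × 422 = 3376
  Cl-Cl: 1 × 251 = 251
  Σ(broken) = 4313 kJ
Bonds formed (products):
  C-C: 2 × 343 = 686
  C-Cl: 1 × 332 = 332
  C-H: 7 × 422 = 2954
  H-Cl: 1 × 436 = 436
  Σ(formed) = 4408 kJ
ΔH = Σ(broken) − Σ(formed) = 4313 − 4408 = −95 kJ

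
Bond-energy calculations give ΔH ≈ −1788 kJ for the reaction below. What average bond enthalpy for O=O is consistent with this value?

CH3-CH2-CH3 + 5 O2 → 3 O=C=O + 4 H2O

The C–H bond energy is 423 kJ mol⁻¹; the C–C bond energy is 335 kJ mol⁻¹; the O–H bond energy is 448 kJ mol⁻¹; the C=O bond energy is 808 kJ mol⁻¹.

D(O=O) ≈ 518 kJ/mol

Let D be the O=O bond energy.
Σ(broken) = 2×335 + 8×423 + 5×D = 4054 + 5D
Σ(formed) = 6×808 + 8×448 = 8432
ΔH = Σ(broken) − Σ(formed) = (4054 + 5D) − (8432) = −4378 + 5D
Setting this equal to −1788 kJ gives 5D = 2590, so D = 518 kJ/mol.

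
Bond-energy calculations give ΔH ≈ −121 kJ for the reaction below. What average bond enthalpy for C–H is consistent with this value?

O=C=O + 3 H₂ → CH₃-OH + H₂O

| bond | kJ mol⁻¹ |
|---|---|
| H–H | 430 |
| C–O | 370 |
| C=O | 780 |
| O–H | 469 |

Let D be the C–H bond energy.
Σ(broken) = 2×780 + 3×430 = 2850
Σ(formed) = 3×D + 1×370 + 3×469 = 1777 + 3D
ΔH = Σ(broken) − Σ(formed) = (2850) − (1777 + 3D) = +1073 − 3D
Setting this equal to −121 kJ gives 3D = 1194, so D = 398 kJ/mol.

D(C–H) ≈ 398 kJ/mol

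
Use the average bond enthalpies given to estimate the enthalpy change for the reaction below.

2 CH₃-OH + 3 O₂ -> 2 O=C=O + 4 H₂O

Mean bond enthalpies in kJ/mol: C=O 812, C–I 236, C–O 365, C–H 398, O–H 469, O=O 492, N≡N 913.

Bonds broken (reactants):
  C–H: 6 × 398 = 2388
  C–O: 2 × 365 = 730
  O–H: 2 × 469 = 938
  O=O: 3 × 492 = 1476
  Σ(broken) = 5532 kJ
Bonds formed (products):
  C=O: 4 × 812 = 3248
  O–H: 8 × 469 = 3752
  Σ(formed) = 7000 kJ
ΔH = Σ(broken) − Σ(formed) = 5532 − 7000 = −1468 kJ

ΔH ≈ −1468 kJ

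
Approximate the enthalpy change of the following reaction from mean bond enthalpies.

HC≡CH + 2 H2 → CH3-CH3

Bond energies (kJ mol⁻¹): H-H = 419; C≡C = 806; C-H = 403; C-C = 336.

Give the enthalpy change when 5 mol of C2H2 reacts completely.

ΔH = −1520 kJ

Bonds broken (reactants):
  C≡C: 1 × 806 = 806
  C-H: 2 × 403 = 806
  H-H: 2 × 419 = 838
  Σ(broken) = 2450 kJ
Bonds formed (products):
  C-C: 1 × 336 = 336
  C-H: 6 × 403 = 2418
  Σ(formed) = 2754 kJ
ΔH = Σ(broken) − Σ(formed) = 2450 − 2754 = −304 kJ
For 5× the reaction as written: 5 × (−304) = −1520 kJ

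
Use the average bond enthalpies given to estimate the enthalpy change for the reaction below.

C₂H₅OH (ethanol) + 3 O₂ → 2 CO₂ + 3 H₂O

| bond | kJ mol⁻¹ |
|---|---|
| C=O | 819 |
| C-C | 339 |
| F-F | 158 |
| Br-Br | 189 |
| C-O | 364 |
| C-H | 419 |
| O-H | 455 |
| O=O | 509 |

Bonds broken (reactants):
  C-C: 1 × 339 = 339
  C-H: 5 × 419 = 2095
  C-O: 1 × 364 = 364
  O-H: 1 × 455 = 455
  O=O: 3 × 509 = 1527
  Σ(broken) = 4780 kJ
Bonds formed (products):
  C=O: 4 × 819 = 3276
  O-H: 6 × 455 = 2730
  Σ(formed) = 6006 kJ
ΔH = Σ(broken) − Σ(formed) = 4780 − 6006 = −1226 kJ

ΔH ≈ −1226 kJ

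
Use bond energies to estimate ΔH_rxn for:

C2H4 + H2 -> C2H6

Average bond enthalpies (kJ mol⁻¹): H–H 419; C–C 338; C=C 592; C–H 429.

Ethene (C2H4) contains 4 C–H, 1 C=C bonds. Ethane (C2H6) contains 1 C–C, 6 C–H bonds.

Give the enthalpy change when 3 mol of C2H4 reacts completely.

ΔH = −555 kJ

Bonds broken (reactants):
  C–H: 4 × 429 = 1716
  C=C: 1 × 592 = 592
  H–H: 1 × 419 = 419
  Σ(broken) = 2727 kJ
Bonds formed (products):
  C–C: 1 × 338 = 338
  C–H: 6 × 429 = 2574
  Σ(formed) = 2912 kJ
ΔH = Σ(broken) − Σ(formed) = 2727 − 2912 = −185 kJ
For 3× the reaction as written: 3 × (−185) = −555 kJ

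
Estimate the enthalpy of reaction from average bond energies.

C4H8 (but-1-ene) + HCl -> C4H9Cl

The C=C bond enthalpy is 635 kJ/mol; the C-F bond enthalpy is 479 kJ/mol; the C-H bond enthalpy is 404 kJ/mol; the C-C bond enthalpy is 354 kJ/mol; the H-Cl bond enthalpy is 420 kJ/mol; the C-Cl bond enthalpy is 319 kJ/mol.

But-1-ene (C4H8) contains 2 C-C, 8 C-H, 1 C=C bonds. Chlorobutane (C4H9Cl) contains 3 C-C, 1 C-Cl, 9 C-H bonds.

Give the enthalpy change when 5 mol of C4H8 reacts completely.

ΔH = −110 kJ

Bonds broken (reactants):
  C-C: 2 × 354 = 708
  C-H: 8 × 404 = 3232
  C=C: 1 × 635 = 635
  H-Cl: 1 × 420 = 420
  Σ(broken) = 4995 kJ
Bonds formed (products):
  C-C: 3 × 354 = 1062
  C-Cl: 1 × 319 = 319
  C-H: 9 × 404 = 3636
  Σ(formed) = 5017 kJ
ΔH = Σ(broken) − Σ(formed) = 4995 − 5017 = −22 kJ
For 5× the reaction as written: 5 × (−22) = −110 kJ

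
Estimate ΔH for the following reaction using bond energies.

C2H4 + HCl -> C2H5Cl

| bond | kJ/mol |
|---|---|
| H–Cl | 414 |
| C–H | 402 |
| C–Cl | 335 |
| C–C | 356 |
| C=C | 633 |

ΔH ≈ −46 kJ

Bonds broken (reactants):
  C–H: 4 × 402 = 1608
  C=C: 1 × 633 = 633
  H–Cl: 1 × 414 = 414
  Σ(broken) = 2655 kJ
Bonds formed (products):
  C–C: 1 × 356 = 356
  C–Cl: 1 × 335 = 335
  C–H: 5 × 402 = 2010
  Σ(formed) = 2701 kJ
ΔH = Σ(broken) − Σ(formed) = 2655 − 2701 = −46 kJ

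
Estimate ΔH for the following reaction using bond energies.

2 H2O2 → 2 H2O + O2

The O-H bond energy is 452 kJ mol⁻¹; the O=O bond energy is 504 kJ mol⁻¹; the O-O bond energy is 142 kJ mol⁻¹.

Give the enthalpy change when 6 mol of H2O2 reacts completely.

ΔH = −660 kJ

Bonds broken (reactants):
  O-H: 4 × 452 = 1808
  O-O: 2 × 142 = 284
  Σ(broken) = 2092 kJ
Bonds formed (products):
  O-H: 4 × 452 = 1808
  O=O: 1 × 504 = 504
  Σ(formed) = 2312 kJ
ΔH = Σ(broken) − Σ(formed) = 2092 − 2312 = −220 kJ
For 3× the reaction as written: 3 × (−220) = −660 kJ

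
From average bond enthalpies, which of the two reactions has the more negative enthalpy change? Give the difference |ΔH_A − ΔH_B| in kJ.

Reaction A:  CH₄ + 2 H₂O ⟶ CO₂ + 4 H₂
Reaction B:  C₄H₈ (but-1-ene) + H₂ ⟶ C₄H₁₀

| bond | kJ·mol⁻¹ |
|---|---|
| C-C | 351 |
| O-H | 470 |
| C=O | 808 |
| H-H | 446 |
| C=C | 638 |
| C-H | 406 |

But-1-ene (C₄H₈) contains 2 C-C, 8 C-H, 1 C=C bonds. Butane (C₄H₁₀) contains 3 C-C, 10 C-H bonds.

Reaction A:
  Bonds broken (reactants):
    C-H: 4 × 406 = 1624
    O-H: 4 × 470 = 1880
    Σ(broken) = 3504 kJ
  Bonds formed (products):
    C=O: 2 × 808 = 1616
    H-H: 4 × 446 = 1784
    Σ(formed) = 3400 kJ
  ΔH_A = 3504 − 3400 = +104 kJ
Reaction B:
  Bonds broken (reactants):
    C-C: 2 × 351 = 702
    C-H: 8 × 406 = 3248
    C=C: 1 × 638 = 638
    H-H: 1 × 446 = 446
    Σ(broken) = 5034 kJ
  Bonds formed (products):
    C-C: 3 × 351 = 1053
    C-H: 10 × 406 = 4060
    Σ(formed) = 5113 kJ
  ΔH_B = 5034 − 5113 = −79 kJ
ΔH_A − ΔH_B = +183 kJ, so reaction B has the more negative ΔH; |ΔH_A − ΔH_B| = 183 kJ.

Reaction B, by 183 kJ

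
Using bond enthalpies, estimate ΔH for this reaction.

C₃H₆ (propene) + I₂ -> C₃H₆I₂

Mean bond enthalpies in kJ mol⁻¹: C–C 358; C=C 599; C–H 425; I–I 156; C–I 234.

Bonds broken (reactants):
  C–C: 1 × 358 = 358
  C–H: 6 × 425 = 2550
  C=C: 1 × 599 = 599
  I–I: 1 × 156 = 156
  Σ(broken) = 3663 kJ
Bonds formed (products):
  C–C: 2 × 358 = 716
  C–H: 6 × 425 = 2550
  C–I: 2 × 234 = 468
  Σ(formed) = 3734 kJ
ΔH = Σ(broken) − Σ(formed) = 3663 − 3734 = −71 kJ

ΔH ≈ −71 kJ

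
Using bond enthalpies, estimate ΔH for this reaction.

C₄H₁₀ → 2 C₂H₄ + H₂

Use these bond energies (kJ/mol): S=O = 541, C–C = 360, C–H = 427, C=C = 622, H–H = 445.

Bonds broken (reactants):
  C–C: 3 × 360 = 1080
  C–H: 10 × 427 = 4270
  Σ(broken) = 5350 kJ
Bonds formed (products):
  C–H: 8 × 427 = 3416
  C=C: 2 × 622 = 1244
  H–H: 1 × 445 = 445
  Σ(formed) = 5105 kJ
ΔH = Σ(broken) − Σ(formed) = 5350 − 5105 = +245 kJ

ΔH ≈ +245 kJ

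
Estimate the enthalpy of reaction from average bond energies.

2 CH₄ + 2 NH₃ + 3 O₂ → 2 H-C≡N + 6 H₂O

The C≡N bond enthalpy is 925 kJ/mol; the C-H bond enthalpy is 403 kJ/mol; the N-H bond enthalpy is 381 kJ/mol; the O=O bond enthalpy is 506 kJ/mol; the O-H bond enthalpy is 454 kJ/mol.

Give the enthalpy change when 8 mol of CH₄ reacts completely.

ΔH = −4304 kJ

Bonds broken (reactants):
  C-H: 8 × 403 = 3224
  N-H: 6 × 381 = 2286
  O=O: 3 × 506 = 1518
  Σ(broken) = 7028 kJ
Bonds formed (products):
  C≡N: 2 × 925 = 1850
  C-H: 2 × 403 = 806
  O-H: 12 × 454 = 5448
  Σ(formed) = 8104 kJ
ΔH = Σ(broken) − Σ(formed) = 7028 − 8104 = −1076 kJ
For 4× the reaction as written: 4 × (−1076) = −4304 kJ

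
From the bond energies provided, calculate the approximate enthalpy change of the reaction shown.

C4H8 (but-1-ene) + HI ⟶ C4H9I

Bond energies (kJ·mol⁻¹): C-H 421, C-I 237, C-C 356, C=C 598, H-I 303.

Bonds broken (reactants):
  C-C: 2 × 356 = 712
  C-H: 8 × 421 = 3368
  C=C: 1 × 598 = 598
  H-I: 1 × 303 = 303
  Σ(broken) = 4981 kJ
Bonds formed (products):
  C-C: 3 × 356 = 1068
  C-H: 9 × 421 = 3789
  C-I: 1 × 237 = 237
  Σ(formed) = 5094 kJ
ΔH = Σ(broken) − Σ(formed) = 4981 − 5094 = −113 kJ

ΔH ≈ −113 kJ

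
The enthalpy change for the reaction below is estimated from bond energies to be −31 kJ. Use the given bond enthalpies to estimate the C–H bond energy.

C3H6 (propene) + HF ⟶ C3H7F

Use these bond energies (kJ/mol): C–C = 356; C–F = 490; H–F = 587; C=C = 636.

D(C–H) ≈ 408 kJ/mol

Let D be the C–H bond energy.
Σ(broken) = 1×356 + 6×D + 1×636 + 1×587 = 1579 + 6D
Σ(formed) = 2×356 + 1×490 + 7×D = 1202 + 7D
ΔH = Σ(broken) − Σ(formed) = (1579 + 6D) − (1202 + 7D) = +377 − D
Setting this equal to −31 kJ gives D = 408 kJ/mol.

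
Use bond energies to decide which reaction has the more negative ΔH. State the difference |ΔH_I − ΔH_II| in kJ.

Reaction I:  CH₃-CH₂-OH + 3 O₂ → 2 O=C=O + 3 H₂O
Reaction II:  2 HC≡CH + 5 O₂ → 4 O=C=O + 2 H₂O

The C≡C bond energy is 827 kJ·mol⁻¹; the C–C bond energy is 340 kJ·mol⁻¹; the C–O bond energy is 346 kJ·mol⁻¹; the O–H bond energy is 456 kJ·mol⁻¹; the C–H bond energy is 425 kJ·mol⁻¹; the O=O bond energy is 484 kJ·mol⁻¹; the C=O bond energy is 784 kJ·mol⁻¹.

Reaction I:
  Bonds broken (reactants):
    C–C: 1 × 340 = 340
    C–H: 5 × 425 = 2125
    C–O: 1 × 346 = 346
    O–H: 1 × 456 = 456
    O=O: 3 × 484 = 1452
    Σ(broken) = 4719 kJ
  Bonds formed (products):
    C=O: 4 × 784 = 3136
    O–H: 6 × 456 = 2736
    Σ(formed) = 5872 kJ
  ΔH_I = 4719 − 5872 = −1153 kJ
Reaction II:
  Bonds broken (reactants):
    C≡C: 2 × 827 = 1654
    C–H: 4 × 425 = 1700
    O=O: 5 × 484 = 2420
    Σ(broken) = 5774 kJ
  Bonds formed (products):
    C=O: 8 × 784 = 6272
    O–H: 4 × 456 = 1824
    Σ(formed) = 8096 kJ
  ΔH_II = 5774 − 8096 = −2322 kJ
ΔH_I − ΔH_II = +1169 kJ, so reaction II has the more negative ΔH; |ΔH_I − ΔH_II| = 1169 kJ.

Reaction II, by 1169 kJ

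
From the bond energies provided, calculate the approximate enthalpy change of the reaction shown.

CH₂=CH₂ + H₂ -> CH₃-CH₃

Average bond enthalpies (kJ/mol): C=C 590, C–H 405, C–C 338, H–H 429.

Bonds broken (reactants):
  C–H: 4 × 405 = 1620
  C=C: 1 × 590 = 590
  H–H: 1 × 429 = 429
  Σ(broken) = 2639 kJ
Bonds formed (products):
  C–C: 1 × 338 = 338
  C–H: 6 × 405 = 2430
  Σ(formed) = 2768 kJ
ΔH = Σ(broken) − Σ(formed) = 2639 − 2768 = −129 kJ

ΔH ≈ −129 kJ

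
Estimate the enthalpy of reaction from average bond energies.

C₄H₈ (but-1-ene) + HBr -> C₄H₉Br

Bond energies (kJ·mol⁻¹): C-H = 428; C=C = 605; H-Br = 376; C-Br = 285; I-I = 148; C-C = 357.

ΔH ≈ −89 kJ

Bonds broken (reactants):
  C-C: 2 × 357 = 714
  C-H: 8 × 428 = 3424
  C=C: 1 × 605 = 605
  H-Br: 1 × 376 = 376
  Σ(broken) = 5119 kJ
Bonds formed (products):
  C-Br: 1 × 285 = 285
  C-C: 3 × 357 = 1071
  C-H: 9 × 428 = 3852
  Σ(formed) = 5208 kJ
ΔH = Σ(broken) − Σ(formed) = 5119 − 5208 = −89 kJ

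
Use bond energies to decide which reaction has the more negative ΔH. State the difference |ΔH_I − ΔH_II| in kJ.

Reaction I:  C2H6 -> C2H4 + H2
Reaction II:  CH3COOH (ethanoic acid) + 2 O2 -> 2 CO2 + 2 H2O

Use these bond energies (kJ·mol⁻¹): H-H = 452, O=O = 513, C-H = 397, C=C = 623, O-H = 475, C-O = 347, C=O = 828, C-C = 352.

Reaction II, by 1064 kJ

Reaction I:
  Bonds broken (reactants):
    C-C: 1 × 352 = 352
    C-H: 6 × 397 = 2382
    Σ(broken) = 2734 kJ
  Bonds formed (products):
    C-H: 4 × 397 = 1588
    C=C: 1 × 623 = 623
    H-H: 1 × 452 = 452
    Σ(formed) = 2663 kJ
  ΔH_I = 2734 − 2663 = +71 kJ
Reaction II:
  Bonds broken (reactants):
    C-C: 1 × 352 = 352
    C-H: 3 × 397 = 1191
    C-O: 1 × 347 = 347
    C=O: 1 × 828 = 828
    O-H: 1 × 475 = 475
    O=O: 2 × 513 = 1026
    Σ(broken) = 4219 kJ
  Bonds formed (products):
    C=O: 4 × 828 = 3312
    O-H: 4 × 475 = 1900
    Σ(formed) = 5212 kJ
  ΔH_II = 4219 − 5212 = −993 kJ
ΔH_I − ΔH_II = +1064 kJ, so reaction II has the more negative ΔH; |ΔH_I − ΔH_II| = 1064 kJ.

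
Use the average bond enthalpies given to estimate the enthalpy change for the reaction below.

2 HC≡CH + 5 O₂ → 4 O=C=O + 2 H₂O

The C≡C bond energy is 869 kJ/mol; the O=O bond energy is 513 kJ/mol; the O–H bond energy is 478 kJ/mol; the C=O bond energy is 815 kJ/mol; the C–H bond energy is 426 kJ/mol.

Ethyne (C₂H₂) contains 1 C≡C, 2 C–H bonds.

ΔH ≈ −2425 kJ

Bonds broken (reactants):
  C≡C: 2 × 869 = 1738
  C–H: 4 × 426 = 1704
  O=O: 5 × 513 = 2565
  Σ(broken) = 6007 kJ
Bonds formed (products):
  C=O: 8 × 815 = 6520
  O–H: 4 × 478 = 1912
  Σ(formed) = 8432 kJ
ΔH = Σ(broken) − Σ(formed) = 6007 − 8432 = −2425 kJ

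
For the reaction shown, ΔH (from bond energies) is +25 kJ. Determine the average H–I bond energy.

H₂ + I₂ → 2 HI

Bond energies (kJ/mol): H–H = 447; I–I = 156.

D(H–I) ≈ 289 kJ/mol

Let D be the H–I bond energy.
Σ(broken) = 1×447 + 1×156 = 603
Σ(formed) = 2×D = 2D
ΔH = Σ(broken) − Σ(formed) = (603) − (2D) = +603 − 2D
Setting this equal to +25 kJ gives 2D = 578, so D = 289 kJ/mol.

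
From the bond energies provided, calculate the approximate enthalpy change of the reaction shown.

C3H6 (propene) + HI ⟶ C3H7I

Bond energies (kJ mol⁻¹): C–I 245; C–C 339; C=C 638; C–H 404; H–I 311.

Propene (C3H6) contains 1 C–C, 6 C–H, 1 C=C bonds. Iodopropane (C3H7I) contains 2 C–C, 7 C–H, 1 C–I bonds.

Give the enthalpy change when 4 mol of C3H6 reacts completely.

Bonds broken (reactants):
  C–C: 1 × 339 = 339
  C–H: 6 × 404 = 2424
  C=C: 1 × 638 = 638
  H–I: 1 × 311 = 311
  Σ(broken) = 3712 kJ
Bonds formed (products):
  C–C: 2 × 339 = 678
  C–H: 7 × 404 = 2828
  C–I: 1 × 245 = 245
  Σ(formed) = 3751 kJ
ΔH = Σ(broken) − Σ(formed) = 3712 − 3751 = −39 kJ
For 4× the reaction as written: 4 × (−39) = −156 kJ

ΔH = −156 kJ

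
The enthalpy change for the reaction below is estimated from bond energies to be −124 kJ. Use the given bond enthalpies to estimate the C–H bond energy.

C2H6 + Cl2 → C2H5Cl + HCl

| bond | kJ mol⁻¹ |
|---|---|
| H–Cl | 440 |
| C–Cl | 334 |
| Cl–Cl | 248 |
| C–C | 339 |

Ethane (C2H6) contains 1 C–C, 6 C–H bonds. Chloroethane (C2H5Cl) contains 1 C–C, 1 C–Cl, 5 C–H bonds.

D(C–H) ≈ 402 kJ/mol

Let D be the C–H bond energy.
Σ(broken) = 1×339 + 6×D + 1×248 = 587 + 6D
Σ(formed) = 1×339 + 1×334 + 5×D + 1×440 = 1113 + 5D
ΔH = Σ(broken) − Σ(formed) = (587 + 6D) − (1113 + 5D) = −526 + D
Setting this equal to −124 kJ gives D = 402 kJ/mol.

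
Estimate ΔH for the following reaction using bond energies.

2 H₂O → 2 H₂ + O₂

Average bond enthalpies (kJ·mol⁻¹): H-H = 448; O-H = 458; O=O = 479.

Bonds broken (reactants):
  O-H: 4 × 458 = 1832
  Σ(broken) = 1832 kJ
Bonds formed (products):
  H-H: 2 × 448 = 896
  O=O: 1 × 479 = 479
  Σ(formed) = 1375 kJ
ΔH = Σ(broken) − Σ(formed) = 1832 − 1375 = +457 kJ

ΔH ≈ +457 kJ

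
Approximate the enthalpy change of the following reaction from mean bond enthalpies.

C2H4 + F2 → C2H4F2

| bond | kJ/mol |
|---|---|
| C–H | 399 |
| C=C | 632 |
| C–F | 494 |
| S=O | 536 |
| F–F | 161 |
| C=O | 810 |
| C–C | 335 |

ΔH ≈ −530 kJ

Bonds broken (reactants):
  C–H: 4 × 399 = 1596
  C=C: 1 × 632 = 632
  F–F: 1 × 161 = 161
  Σ(broken) = 2389 kJ
Bonds formed (products):
  C–C: 1 × 335 = 335
  C–F: 2 × 494 = 988
  C–H: 4 × 399 = 1596
  Σ(formed) = 2919 kJ
ΔH = Σ(broken) − Σ(formed) = 2389 − 2919 = −530 kJ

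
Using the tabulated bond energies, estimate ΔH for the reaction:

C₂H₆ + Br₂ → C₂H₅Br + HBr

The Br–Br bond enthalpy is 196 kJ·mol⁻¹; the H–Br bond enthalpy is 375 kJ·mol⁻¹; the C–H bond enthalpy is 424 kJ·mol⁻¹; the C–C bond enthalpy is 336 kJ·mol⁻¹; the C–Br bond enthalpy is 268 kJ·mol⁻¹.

Bonds broken (reactants):
  Br–Br: 1 × 196 = 196
  C–C: 1 × 336 = 336
  C–H: 6 × 424 = 2544
  Σ(broken) = 3076 kJ
Bonds formed (products):
  C–Br: 1 × 268 = 268
  C–C: 1 × 336 = 336
  C–H: 5 × 424 = 2120
  H–Br: 1 × 375 = 375
  Σ(formed) = 3099 kJ
ΔH = Σ(broken) − Σ(formed) = 3076 − 3099 = −23 kJ

ΔH ≈ −23 kJ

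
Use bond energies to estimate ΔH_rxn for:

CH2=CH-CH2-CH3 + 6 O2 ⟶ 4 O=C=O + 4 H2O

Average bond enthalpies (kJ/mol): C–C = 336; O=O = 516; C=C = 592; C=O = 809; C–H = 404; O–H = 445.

Bonds broken (reactants):
  C–C: 2 × 336 = 672
  C–H: 8 × 404 = 3232
  C=C: 1 × 592 = 592
  O=O: 6 × 516 = 3096
  Σ(broken) = 7592 kJ
Bonds formed (products):
  C=O: 8 × 809 = 6472
  O–H: 8 × 445 = 3560
  Σ(formed) = 10032 kJ
ΔH = Σ(broken) − Σ(formed) = 7592 − 10032 = −2440 kJ

ΔH ≈ −2440 kJ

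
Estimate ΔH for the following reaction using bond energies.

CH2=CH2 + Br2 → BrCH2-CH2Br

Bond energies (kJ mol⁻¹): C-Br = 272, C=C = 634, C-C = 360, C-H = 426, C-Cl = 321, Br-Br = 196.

ΔH ≈ −74 kJ

Bonds broken (reactants):
  Br-Br: 1 × 196 = 196
  C-H: 4 × 426 = 1704
  C=C: 1 × 634 = 634
  Σ(broken) = 2534 kJ
Bonds formed (products):
  C-Br: 2 × 272 = 544
  C-C: 1 × 360 = 360
  C-H: 4 × 426 = 1704
  Σ(formed) = 2608 kJ
ΔH = Σ(broken) − Σ(formed) = 2534 − 2608 = −74 kJ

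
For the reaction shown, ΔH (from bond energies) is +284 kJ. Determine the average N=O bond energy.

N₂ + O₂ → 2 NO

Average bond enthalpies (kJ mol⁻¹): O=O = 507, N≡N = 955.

D(N=O) ≈ 589 kJ/mol

Let D be the N=O bond energy.
Σ(broken) = 1×955 + 1×507 = 1462
Σ(formed) = 2×D = 2D
ΔH = Σ(broken) − Σ(formed) = (1462) − (2D) = +1462 − 2D
Setting this equal to +284 kJ gives 2D = 1178, so D = 589 kJ/mol.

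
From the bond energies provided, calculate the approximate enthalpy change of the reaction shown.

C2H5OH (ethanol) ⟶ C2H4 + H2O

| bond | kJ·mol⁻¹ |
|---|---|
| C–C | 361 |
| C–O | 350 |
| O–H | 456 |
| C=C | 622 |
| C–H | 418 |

Bonds broken (reactants):
  C–C: 1 × 361 = 361
  C–H: 5 × 418 = 2090
  C–O: 1 × 350 = 350
  O–H: 1 × 456 = 456
  Σ(broken) = 3257 kJ
Bonds formed (products):
  C–H: 4 × 418 = 1672
  C=C: 1 × 622 = 622
  O–H: 2 × 456 = 912
  Σ(formed) = 3206 kJ
ΔH = Σ(broken) − Σ(formed) = 3257 − 3206 = +51 kJ

ΔH ≈ +51 kJ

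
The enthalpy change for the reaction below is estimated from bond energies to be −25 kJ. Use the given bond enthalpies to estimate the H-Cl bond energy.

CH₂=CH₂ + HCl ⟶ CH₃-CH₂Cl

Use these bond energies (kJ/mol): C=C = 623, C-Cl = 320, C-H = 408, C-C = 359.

Let D be the H-Cl bond energy.
Σ(broken) = 4×408 + 1×623 + 1×D = 2255 + D
Σ(formed) = 1×359 + 1×320 + 5×408 = 2719
ΔH = Σ(broken) − Σ(formed) = (2255 + D) − (2719) = −464 + D
Setting this equal to −25 kJ gives D = 439 kJ/mol.

D(H-Cl) ≈ 439 kJ/mol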